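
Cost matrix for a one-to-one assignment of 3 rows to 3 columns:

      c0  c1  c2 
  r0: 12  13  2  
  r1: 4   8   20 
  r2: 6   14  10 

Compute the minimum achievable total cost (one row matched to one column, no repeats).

optimal assignment: row0→col2 (cost 2), row1→col1 (cost 8), row2→col0 (cost 6)
total = 2 + 8 + 6 = 16

Minimum assignment cost: 16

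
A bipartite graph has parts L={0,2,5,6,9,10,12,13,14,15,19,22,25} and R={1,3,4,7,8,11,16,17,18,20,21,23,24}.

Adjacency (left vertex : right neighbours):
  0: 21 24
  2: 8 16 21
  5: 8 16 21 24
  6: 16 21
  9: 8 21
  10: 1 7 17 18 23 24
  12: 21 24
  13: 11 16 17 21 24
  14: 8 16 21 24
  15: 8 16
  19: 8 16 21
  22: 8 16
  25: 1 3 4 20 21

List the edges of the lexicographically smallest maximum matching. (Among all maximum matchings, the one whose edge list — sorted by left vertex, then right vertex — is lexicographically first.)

Lex-smallest maximum matching: {(0,21), (2,8), (5,16), (10,1), (12,24), (13,11), (25,3)}

|M| = 7 (so the lex-smallest maximum matching has 7 edges)
process left vertices in ascending order; for each, take the smallest-labelled available neighbour that still permits 7 edges overall, or leave it unmatched if none does
lex-smallest matching: {0-21, 2-8, 5-16, 10-1, 12-24, 13-11, 25-3}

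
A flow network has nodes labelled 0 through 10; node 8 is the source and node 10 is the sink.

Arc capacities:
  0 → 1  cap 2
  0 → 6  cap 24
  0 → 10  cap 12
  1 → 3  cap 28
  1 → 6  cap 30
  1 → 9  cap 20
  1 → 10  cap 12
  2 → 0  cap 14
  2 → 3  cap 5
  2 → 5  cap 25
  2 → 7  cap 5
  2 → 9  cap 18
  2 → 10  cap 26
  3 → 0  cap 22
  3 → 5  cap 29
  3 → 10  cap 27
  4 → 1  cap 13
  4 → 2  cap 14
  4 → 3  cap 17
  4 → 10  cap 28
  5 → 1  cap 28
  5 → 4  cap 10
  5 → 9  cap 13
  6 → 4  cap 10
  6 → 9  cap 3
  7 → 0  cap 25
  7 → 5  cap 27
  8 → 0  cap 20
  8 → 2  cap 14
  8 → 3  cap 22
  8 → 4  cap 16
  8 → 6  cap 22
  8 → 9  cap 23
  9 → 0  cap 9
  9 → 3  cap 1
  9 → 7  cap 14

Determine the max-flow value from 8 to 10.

Maximum flow value: 91

augment #1: 8→0→10 bottleneck 12, total now 12
augment #2: 8→2→10 bottleneck 14, total now 26
augment #3: 8→3→10 bottleneck 22, total now 48
augment #4: 8→4→10 bottleneck 16, total now 64
augment #5: 8→0→1→10 bottleneck 2, total now 66
augment #6: 8→6→4→10 bottleneck 10, total now 76
augment #7: 8→9→3→10 bottleneck 1, total now 77
augment #8: 8→9→7→5→1→10 bottleneck 10, total now 87
augment #9: 8→9→7→5→4→10 bottleneck 2, total now 89
augment #10: 8→9→7→5→1→3→10 bottleneck 2, total now 91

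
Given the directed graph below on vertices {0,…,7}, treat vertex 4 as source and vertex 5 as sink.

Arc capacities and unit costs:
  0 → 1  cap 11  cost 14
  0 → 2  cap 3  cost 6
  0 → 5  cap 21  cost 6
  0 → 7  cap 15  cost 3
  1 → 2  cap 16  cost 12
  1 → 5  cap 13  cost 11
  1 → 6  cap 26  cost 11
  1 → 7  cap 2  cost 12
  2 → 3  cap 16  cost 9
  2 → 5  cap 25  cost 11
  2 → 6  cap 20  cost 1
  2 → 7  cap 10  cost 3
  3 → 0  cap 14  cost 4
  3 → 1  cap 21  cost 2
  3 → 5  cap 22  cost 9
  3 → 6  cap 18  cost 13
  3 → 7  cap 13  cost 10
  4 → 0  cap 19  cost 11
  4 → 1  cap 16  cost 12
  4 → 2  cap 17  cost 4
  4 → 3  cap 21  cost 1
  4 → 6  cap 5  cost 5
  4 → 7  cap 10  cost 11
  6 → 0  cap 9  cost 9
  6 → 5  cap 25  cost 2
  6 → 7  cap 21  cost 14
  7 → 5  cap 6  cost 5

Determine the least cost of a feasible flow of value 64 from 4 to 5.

shortest-cost path #1: 4→6→5 push 5 @ unit cost 7 (adds 35)
shortest-cost path #2: 4→2→6→5 push 17 @ unit cost 7 (adds 119)
shortest-cost path #3: 4→3→5 push 21 @ unit cost 10 (adds 210)
shortest-cost path #4: 4→7→5 push 6 @ unit cost 16 (adds 96)
shortest-cost path #5: 4→0→5 push 15 @ unit cost 17 (adds 255)
total cost = 715

Minimum cost for 64 units: 715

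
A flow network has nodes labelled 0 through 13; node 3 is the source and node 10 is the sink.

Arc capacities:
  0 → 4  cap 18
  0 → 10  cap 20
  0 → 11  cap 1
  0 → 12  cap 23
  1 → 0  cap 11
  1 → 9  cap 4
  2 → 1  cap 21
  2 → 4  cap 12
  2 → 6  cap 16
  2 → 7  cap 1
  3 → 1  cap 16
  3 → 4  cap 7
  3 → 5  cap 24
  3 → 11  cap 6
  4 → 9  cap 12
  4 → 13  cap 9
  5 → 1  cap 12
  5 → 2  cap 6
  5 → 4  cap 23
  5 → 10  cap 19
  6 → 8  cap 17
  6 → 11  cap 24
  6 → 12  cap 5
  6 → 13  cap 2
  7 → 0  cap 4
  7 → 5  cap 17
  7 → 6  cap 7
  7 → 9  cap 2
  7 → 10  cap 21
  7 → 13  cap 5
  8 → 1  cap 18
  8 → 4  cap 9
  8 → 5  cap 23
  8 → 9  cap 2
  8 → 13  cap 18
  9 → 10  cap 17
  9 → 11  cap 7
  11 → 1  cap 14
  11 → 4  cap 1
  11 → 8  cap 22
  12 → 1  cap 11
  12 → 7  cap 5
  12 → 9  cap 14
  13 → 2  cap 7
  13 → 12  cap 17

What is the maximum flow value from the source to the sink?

augment #1: 3→5→10 bottleneck 19, total now 19
augment #2: 3→1→0→10 bottleneck 11, total now 30
augment #3: 3→1→9→10 bottleneck 4, total now 34
augment #4: 3→4→9→10 bottleneck 7, total now 41
augment #5: 3→5→2→7→10 bottleneck 1, total now 42
augment #6: 3→5→4→9→10 bottleneck 4, total now 46
augment #7: 3→11→4→9→10 bottleneck 1, total now 47
augment #8: 3→11→8→9→10 bottleneck 1, total now 48
augment #9: 3→11→8→13→12→7→10 bottleneck 4, total now 52

Maximum flow value: 52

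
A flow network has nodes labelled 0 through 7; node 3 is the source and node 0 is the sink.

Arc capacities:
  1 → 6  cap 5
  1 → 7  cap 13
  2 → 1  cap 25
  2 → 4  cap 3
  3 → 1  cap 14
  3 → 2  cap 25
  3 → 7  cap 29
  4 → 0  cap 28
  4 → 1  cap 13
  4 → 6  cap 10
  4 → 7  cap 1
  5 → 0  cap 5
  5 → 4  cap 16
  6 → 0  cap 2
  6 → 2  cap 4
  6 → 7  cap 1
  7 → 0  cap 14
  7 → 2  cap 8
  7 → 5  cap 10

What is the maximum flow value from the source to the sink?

Maximum flow value: 29

augment #1: 3→7→0 bottleneck 14, total now 14
augment #2: 3→1→6→0 bottleneck 2, total now 16
augment #3: 3→2→4→0 bottleneck 3, total now 19
augment #4: 3→7→5→0 bottleneck 5, total now 24
augment #5: 3→7→5→4→0 bottleneck 5, total now 29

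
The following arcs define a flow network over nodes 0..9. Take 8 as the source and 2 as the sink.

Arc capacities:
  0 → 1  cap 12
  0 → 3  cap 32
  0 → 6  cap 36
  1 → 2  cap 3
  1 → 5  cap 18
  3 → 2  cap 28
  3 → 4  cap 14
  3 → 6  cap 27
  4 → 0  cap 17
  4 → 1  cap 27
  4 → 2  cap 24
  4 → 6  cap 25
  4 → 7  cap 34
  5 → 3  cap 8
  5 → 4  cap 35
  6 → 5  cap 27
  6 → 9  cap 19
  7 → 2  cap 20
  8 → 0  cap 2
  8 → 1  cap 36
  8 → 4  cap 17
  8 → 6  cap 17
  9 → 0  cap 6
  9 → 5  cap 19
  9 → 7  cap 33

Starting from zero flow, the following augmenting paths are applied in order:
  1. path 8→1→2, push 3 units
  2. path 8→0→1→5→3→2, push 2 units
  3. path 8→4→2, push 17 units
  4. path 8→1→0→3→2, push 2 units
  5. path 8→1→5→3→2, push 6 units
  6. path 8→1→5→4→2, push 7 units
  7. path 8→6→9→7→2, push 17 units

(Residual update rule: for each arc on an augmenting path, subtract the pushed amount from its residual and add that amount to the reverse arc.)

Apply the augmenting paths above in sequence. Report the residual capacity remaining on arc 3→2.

Residual capacity of (3,2): 18

after path 1 (8→1→2, push 3): res(3,2)=28
after path 2 (8→0→1→5→3→2, push 2): res(3,2)=26
after path 3 (8→4→2, push 17): res(3,2)=26
after path 4 (8→1→0→3→2, push 2): res(3,2)=24
after path 5 (8→1→5→3→2, push 6): res(3,2)=18
after path 6 (8→1→5→4→2, push 7): res(3,2)=18
after path 7 (8→6→9→7→2, push 17): res(3,2)=18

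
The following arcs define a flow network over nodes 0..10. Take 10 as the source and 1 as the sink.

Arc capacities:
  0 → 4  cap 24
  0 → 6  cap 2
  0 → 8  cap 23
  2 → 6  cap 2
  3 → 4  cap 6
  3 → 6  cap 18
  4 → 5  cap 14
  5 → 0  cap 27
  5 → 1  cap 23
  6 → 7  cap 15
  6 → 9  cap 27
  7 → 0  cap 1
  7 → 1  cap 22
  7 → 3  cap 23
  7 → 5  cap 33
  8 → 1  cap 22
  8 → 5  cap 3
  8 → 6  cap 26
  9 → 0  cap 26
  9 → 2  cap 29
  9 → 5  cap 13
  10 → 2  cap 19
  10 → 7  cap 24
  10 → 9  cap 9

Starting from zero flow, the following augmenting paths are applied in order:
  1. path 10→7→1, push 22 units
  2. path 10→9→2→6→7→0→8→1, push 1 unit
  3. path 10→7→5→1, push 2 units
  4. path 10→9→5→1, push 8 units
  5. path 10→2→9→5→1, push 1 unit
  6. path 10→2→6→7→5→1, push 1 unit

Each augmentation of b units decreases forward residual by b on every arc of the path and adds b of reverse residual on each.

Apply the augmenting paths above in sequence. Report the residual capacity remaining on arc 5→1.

after path 1 (10→7→1, push 22): res(5,1)=23
after path 2 (10→9→2→6→7→0→8→1, push 1): res(5,1)=23
after path 3 (10→7→5→1, push 2): res(5,1)=21
after path 4 (10→9→5→1, push 8): res(5,1)=13
after path 5 (10→2→9→5→1, push 1): res(5,1)=12
after path 6 (10→2→6→7→5→1, push 1): res(5,1)=11

Residual capacity of (5,1): 11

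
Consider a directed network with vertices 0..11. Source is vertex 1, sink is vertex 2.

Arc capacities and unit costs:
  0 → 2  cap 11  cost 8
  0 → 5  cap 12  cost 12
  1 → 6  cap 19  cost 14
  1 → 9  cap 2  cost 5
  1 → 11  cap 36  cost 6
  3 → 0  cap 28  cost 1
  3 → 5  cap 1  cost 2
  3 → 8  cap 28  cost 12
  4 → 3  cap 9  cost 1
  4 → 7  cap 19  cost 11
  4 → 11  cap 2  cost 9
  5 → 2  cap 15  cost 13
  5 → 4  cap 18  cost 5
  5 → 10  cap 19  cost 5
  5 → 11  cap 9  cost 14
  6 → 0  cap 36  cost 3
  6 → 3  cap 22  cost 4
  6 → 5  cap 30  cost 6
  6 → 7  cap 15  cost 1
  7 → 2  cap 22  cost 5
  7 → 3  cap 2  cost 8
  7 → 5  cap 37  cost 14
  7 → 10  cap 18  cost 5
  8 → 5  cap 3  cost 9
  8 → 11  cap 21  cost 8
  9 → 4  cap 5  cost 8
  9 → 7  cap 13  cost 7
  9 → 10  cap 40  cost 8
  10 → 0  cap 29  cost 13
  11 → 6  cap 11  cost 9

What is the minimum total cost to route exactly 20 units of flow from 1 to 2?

Minimum cost for 20 units: 409

shortest-cost path #1: 1→9→7→2 push 2 @ unit cost 17 (adds 34)
shortest-cost path #2: 1→6→7→2 push 15 @ unit cost 20 (adds 300)
shortest-cost path #3: 1→6→0→2 push 3 @ unit cost 25 (adds 75)
total cost = 409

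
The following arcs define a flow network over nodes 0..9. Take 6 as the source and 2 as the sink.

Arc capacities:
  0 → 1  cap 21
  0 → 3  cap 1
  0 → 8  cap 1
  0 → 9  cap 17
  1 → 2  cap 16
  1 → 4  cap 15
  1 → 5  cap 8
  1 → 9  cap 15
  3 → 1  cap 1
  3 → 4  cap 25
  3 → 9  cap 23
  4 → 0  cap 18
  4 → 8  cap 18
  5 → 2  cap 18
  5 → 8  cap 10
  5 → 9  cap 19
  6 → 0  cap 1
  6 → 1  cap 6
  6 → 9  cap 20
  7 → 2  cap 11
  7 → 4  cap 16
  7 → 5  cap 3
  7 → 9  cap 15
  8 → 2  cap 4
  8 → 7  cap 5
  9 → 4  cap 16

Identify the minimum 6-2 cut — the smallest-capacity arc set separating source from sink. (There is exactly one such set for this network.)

Min-cut arcs: {(6,0), (6,1), (9,4)} (total capacity 23)

augment #1: 6→1→2 push 6
augment #2: 6→0→1→2 push 1
augment #3: 6→9→4→8→2 push 4
augment #4: 6→9→4→0→1→2 push 9
augment #5: 6→9→4→8→7→2 push 3
max flow = 23; residual-reachable set from 6 gives S-side
cut edges (S→T): {(6,0), (6,1), (9,4)} total cap 23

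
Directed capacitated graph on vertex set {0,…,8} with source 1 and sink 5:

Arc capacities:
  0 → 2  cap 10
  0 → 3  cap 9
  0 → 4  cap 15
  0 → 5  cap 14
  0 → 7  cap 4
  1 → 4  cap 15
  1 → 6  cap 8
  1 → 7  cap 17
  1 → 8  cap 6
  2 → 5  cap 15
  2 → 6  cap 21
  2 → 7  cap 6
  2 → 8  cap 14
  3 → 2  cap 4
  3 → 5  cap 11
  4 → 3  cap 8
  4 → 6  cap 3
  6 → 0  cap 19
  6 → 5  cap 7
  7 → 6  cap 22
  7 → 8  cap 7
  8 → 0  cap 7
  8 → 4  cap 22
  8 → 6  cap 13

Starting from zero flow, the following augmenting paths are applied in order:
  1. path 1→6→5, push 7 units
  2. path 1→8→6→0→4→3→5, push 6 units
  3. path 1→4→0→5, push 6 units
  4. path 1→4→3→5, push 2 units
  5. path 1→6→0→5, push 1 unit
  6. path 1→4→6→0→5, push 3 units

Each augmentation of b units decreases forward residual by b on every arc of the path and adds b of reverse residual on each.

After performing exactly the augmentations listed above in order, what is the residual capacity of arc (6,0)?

after path 1 (1→6→5, push 7): res(6,0)=19
after path 2 (1→8→6→0→4→3→5, push 6): res(6,0)=13
after path 3 (1→4→0→5, push 6): res(6,0)=13
after path 4 (1→4→3→5, push 2): res(6,0)=13
after path 5 (1→6→0→5, push 1): res(6,0)=12
after path 6 (1→4→6→0→5, push 3): res(6,0)=9

Residual capacity of (6,0): 9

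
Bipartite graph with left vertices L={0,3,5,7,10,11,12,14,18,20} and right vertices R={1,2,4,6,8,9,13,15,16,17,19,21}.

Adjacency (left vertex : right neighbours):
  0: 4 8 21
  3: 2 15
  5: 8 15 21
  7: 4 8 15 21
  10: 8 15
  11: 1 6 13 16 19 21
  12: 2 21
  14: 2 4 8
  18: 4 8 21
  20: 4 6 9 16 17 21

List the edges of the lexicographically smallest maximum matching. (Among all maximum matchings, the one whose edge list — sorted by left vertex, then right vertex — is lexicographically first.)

Lex-smallest maximum matching: {(0,4), (3,2), (5,8), (7,15), (11,1), (12,21), (20,6)}

|M| = 7 (so the lex-smallest maximum matching has 7 edges)
process left vertices in ascending order; for each, take the smallest-labelled available neighbour that still permits 7 edges overall, or leave it unmatched if none does
lex-smallest matching: {0-4, 3-2, 5-8, 7-15, 11-1, 12-21, 20-6}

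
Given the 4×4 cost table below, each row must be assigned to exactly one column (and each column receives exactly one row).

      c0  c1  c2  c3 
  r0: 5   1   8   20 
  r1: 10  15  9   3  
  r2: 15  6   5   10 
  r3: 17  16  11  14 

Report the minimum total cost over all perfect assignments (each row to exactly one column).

Minimum assignment cost: 25

optimal assignment: row0→col0 (cost 5), row1→col3 (cost 3), row2→col1 (cost 6), row3→col2 (cost 11)
total = 5 + 3 + 6 + 11 = 25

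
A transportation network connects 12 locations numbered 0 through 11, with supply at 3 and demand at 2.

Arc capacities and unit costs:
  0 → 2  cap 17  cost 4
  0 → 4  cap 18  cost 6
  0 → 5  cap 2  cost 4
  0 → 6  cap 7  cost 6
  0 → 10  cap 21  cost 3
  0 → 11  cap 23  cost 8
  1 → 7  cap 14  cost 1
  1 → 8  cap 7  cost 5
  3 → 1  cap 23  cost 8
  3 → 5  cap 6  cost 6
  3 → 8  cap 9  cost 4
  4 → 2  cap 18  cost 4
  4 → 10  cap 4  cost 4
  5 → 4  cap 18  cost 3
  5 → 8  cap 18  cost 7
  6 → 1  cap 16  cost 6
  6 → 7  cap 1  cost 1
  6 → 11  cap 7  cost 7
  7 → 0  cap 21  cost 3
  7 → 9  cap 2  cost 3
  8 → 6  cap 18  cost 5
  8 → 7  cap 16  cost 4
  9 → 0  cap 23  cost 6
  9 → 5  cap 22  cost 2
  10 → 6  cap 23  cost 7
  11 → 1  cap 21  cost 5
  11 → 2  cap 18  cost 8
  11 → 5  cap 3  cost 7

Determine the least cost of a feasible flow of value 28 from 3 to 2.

shortest-cost path #1: 3→5→4→2 push 6 @ unit cost 13 (adds 78)
shortest-cost path #2: 3→8→7→0→2 push 9 @ unit cost 15 (adds 135)
shortest-cost path #3: 3→1→7→0→2 push 8 @ unit cost 16 (adds 128)
shortest-cost path #4: 3→1→7→9→5→4→2 push 2 @ unit cost 21 (adds 42)
shortest-cost path #5: 3→1→7→0→4→2 push 3 @ unit cost 22 (adds 66)
total cost = 449

Minimum cost for 28 units: 449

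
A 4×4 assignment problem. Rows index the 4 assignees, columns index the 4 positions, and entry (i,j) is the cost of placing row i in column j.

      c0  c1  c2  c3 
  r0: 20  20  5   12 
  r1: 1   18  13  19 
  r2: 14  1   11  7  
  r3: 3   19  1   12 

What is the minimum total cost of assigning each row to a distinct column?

optimal assignment: row0→col3 (cost 12), row1→col0 (cost 1), row2→col1 (cost 1), row3→col2 (cost 1)
total = 12 + 1 + 1 + 1 = 15

Minimum assignment cost: 15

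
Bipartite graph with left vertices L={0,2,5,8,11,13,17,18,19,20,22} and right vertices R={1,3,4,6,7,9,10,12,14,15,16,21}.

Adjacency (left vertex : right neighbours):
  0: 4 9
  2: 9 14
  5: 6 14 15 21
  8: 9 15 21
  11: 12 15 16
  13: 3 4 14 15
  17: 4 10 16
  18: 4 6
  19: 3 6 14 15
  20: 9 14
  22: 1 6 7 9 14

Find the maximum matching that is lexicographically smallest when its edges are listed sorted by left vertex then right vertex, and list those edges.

|M| = 10 (so the lex-smallest maximum matching has 10 edges)
process left vertices in ascending order; for each, take the smallest-labelled available neighbour that still permits 10 edges overall, or leave it unmatched if none does
lex-smallest matching: {0-4, 2-9, 5-6, 8-21, 11-12, 13-3, 17-10, 19-15, 20-14, 22-1}

Lex-smallest maximum matching: {(0,4), (2,9), (5,6), (8,21), (11,12), (13,3), (17,10), (19,15), (20,14), (22,1)}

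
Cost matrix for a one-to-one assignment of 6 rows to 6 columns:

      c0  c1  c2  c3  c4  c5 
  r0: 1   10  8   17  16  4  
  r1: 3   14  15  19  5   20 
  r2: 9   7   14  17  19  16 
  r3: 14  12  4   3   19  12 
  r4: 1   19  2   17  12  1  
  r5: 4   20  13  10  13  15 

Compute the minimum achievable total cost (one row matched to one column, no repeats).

optimal assignment: row0→col5 (cost 4), row1→col4 (cost 5), row2→col1 (cost 7), row3→col3 (cost 3), row4→col2 (cost 2), row5→col0 (cost 4)
total = 4 + 5 + 7 + 3 + 2 + 4 = 25

Minimum assignment cost: 25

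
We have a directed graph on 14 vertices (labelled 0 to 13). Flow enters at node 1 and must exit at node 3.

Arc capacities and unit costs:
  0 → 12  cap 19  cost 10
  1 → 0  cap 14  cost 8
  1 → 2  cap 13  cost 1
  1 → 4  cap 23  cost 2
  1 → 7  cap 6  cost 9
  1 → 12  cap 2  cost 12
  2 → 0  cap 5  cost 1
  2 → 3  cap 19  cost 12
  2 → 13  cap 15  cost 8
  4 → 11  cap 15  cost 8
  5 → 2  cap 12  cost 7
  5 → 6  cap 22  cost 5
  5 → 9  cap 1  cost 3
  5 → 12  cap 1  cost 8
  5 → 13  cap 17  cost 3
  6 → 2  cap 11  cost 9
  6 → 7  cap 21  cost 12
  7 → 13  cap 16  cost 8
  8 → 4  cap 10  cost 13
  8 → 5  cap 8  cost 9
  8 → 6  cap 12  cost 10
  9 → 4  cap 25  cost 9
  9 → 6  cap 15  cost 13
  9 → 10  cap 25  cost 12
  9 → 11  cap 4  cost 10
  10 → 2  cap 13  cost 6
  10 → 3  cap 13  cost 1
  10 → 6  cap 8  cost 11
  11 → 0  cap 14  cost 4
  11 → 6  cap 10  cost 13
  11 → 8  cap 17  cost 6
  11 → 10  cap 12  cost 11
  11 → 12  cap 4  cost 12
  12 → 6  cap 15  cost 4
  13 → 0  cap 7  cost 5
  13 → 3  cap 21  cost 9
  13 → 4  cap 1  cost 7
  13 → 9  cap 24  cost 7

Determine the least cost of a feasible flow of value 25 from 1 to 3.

Minimum cost for 25 units: 433

shortest-cost path #1: 1→2→3 push 13 @ unit cost 13 (adds 169)
shortest-cost path #2: 1→4→11→10→3 push 12 @ unit cost 22 (adds 264)
total cost = 433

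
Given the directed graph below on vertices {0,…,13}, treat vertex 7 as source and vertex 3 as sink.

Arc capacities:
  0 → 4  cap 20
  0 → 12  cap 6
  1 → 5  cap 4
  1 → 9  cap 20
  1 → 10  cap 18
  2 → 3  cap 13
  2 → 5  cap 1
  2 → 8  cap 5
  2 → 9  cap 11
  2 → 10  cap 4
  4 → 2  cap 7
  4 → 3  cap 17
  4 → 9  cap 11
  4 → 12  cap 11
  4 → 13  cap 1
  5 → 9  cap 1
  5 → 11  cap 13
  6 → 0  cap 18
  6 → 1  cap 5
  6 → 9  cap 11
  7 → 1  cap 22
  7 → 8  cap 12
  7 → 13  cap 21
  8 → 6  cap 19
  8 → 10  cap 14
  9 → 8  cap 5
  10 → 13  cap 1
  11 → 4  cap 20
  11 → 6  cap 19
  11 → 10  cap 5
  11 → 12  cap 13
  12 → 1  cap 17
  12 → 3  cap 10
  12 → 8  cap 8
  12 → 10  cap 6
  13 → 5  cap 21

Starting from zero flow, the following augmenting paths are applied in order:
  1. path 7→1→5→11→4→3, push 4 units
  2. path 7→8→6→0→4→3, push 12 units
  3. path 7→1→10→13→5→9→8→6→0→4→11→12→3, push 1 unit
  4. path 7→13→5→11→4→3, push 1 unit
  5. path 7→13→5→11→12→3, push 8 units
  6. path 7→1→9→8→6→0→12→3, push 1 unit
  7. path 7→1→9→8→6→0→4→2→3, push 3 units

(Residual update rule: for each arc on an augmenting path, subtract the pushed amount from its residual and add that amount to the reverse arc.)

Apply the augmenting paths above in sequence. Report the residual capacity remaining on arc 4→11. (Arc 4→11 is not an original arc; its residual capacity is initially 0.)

after path 1 (7→1→5→11→4→3, push 4): res(4,11)=4
after path 2 (7→8→6→0→4→3, push 12): res(4,11)=4
after path 3 (7→1→10→13→5→9→8→6→0→4→11→12→3, push 1): res(4,11)=3
after path 4 (7→13→5→11→4→3, push 1): res(4,11)=4
after path 5 (7→13→5→11→12→3, push 8): res(4,11)=4
after path 6 (7→1→9→8→6→0→12→3, push 1): res(4,11)=4
after path 7 (7→1→9→8→6→0→4→2→3, push 3): res(4,11)=4

Residual capacity of (4,11): 4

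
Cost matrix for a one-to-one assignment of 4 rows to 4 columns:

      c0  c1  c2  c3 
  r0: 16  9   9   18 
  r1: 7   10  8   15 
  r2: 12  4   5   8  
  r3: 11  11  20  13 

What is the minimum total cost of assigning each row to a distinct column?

Minimum assignment cost: 33

optimal assignment: row0→col2 (cost 9), row1→col0 (cost 7), row2→col1 (cost 4), row3→col3 (cost 13)
total = 9 + 7 + 4 + 13 = 33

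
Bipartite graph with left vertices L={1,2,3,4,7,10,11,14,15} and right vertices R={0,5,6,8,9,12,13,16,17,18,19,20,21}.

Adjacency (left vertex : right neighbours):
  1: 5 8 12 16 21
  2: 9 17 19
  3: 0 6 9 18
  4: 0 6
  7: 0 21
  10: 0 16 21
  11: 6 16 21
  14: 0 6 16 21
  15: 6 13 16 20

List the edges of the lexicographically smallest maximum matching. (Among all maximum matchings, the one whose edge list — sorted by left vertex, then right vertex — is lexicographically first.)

Lex-smallest maximum matching: {(1,5), (2,9), (3,18), (4,0), (7,21), (10,16), (11,6), (15,13)}

|M| = 8 (so the lex-smallest maximum matching has 8 edges)
process left vertices in ascending order; for each, take the smallest-labelled available neighbour that still permits 8 edges overall, or leave it unmatched if none does
lex-smallest matching: {1-5, 2-9, 3-18, 4-0, 7-21, 10-16, 11-6, 15-13}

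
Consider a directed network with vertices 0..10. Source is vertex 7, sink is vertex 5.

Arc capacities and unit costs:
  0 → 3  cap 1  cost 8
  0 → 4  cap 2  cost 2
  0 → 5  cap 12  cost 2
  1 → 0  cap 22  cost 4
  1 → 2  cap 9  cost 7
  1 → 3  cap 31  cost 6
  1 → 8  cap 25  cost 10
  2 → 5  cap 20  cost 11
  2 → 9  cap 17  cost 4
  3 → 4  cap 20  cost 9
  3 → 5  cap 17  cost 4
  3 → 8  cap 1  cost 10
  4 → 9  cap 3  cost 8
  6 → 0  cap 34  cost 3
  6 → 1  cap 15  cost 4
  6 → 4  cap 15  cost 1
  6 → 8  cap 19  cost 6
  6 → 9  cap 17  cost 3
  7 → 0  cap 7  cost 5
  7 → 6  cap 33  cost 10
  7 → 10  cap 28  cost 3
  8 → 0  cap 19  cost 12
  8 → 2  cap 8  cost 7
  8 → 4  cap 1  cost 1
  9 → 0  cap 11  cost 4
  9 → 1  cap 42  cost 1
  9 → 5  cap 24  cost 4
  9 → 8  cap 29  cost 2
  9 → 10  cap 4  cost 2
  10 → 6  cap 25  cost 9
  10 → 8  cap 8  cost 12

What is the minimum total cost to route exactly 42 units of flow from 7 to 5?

Minimum cost for 42 units: 726

shortest-cost path #1: 7→0→5 push 7 @ unit cost 7 (adds 49)
shortest-cost path #2: 7→6→0→5 push 5 @ unit cost 15 (adds 75)
shortest-cost path #3: 7→6→9→5 push 17 @ unit cost 17 (adds 289)
shortest-cost path #4: 7→6→4→9→5 push 3 @ unit cost 23 (adds 69)
shortest-cost path #5: 7→6→1→3→5 push 8 @ unit cost 24 (adds 192)
shortest-cost path #6: 7→10→6→1→3→5 push 2 @ unit cost 26 (adds 52)
total cost = 726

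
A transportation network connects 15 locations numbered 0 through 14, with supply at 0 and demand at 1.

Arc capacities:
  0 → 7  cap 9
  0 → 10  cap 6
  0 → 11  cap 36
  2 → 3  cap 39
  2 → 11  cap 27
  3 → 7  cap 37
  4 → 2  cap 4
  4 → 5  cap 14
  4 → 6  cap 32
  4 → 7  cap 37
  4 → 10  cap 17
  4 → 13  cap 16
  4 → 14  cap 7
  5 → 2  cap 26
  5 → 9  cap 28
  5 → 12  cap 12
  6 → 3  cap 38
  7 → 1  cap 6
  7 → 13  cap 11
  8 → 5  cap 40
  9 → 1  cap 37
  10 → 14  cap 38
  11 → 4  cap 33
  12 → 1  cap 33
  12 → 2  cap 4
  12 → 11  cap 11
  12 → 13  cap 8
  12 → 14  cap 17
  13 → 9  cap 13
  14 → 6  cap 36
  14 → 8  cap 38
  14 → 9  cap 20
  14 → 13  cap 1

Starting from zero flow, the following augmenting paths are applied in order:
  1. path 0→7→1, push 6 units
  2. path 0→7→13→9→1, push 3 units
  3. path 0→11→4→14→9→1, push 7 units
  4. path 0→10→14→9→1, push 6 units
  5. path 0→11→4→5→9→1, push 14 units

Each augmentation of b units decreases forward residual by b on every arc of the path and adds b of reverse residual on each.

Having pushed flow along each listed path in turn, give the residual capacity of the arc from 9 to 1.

after path 1 (0→7→1, push 6): res(9,1)=37
after path 2 (0→7→13→9→1, push 3): res(9,1)=34
after path 3 (0→11→4→14→9→1, push 7): res(9,1)=27
after path 4 (0→10→14→9→1, push 6): res(9,1)=21
after path 5 (0→11→4→5→9→1, push 14): res(9,1)=7

Residual capacity of (9,1): 7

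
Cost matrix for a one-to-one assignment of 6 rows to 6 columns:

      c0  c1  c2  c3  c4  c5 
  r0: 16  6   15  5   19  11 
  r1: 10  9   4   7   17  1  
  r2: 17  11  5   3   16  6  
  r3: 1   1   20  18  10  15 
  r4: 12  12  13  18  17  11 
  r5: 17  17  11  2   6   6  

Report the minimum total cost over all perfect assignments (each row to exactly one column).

Minimum assignment cost: 30

one of 3 optimal assignments: row0→col1 (cost 6), row1→col5 (cost 1), row2→col3 (cost 3), row3→col0 (cost 1), row4→col2 (cost 13), row5→col4 (cost 6)
total = 6 + 1 + 3 + 1 + 13 + 6 = 30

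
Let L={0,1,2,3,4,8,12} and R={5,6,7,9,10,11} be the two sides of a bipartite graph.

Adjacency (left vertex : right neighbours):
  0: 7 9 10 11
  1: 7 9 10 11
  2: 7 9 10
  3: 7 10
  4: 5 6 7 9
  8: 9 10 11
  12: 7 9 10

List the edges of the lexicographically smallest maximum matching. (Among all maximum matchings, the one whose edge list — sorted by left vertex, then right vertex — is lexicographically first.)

|M| = 5 (so the lex-smallest maximum matching has 5 edges)
process left vertices in ascending order; for each, take the smallest-labelled available neighbour that still permits 5 edges overall, or leave it unmatched if none does
lex-smallest matching: {0-7, 1-9, 2-10, 4-5, 8-11}

Lex-smallest maximum matching: {(0,7), (1,9), (2,10), (4,5), (8,11)}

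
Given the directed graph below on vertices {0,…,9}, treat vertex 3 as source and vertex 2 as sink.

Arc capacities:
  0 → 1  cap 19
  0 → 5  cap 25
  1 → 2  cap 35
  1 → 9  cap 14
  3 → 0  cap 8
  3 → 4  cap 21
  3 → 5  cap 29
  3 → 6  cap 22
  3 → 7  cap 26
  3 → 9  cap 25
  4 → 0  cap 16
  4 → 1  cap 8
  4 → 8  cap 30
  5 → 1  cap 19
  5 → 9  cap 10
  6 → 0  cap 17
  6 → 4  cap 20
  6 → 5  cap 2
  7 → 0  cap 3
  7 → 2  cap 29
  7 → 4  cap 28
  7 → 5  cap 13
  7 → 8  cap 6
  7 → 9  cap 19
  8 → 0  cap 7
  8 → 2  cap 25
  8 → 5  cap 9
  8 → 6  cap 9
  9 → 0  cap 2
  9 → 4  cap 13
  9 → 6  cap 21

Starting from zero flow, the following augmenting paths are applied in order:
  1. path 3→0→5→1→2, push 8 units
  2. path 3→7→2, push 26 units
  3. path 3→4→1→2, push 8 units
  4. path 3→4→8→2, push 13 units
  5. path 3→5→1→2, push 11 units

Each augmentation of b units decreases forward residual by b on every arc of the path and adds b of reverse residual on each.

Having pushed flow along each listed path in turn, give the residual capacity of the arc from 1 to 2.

Residual capacity of (1,2): 8

after path 1 (3→0→5→1→2, push 8): res(1,2)=27
after path 2 (3→7→2, push 26): res(1,2)=27
after path 3 (3→4→1→2, push 8): res(1,2)=19
after path 4 (3→4→8→2, push 13): res(1,2)=19
after path 5 (3→5→1→2, push 11): res(1,2)=8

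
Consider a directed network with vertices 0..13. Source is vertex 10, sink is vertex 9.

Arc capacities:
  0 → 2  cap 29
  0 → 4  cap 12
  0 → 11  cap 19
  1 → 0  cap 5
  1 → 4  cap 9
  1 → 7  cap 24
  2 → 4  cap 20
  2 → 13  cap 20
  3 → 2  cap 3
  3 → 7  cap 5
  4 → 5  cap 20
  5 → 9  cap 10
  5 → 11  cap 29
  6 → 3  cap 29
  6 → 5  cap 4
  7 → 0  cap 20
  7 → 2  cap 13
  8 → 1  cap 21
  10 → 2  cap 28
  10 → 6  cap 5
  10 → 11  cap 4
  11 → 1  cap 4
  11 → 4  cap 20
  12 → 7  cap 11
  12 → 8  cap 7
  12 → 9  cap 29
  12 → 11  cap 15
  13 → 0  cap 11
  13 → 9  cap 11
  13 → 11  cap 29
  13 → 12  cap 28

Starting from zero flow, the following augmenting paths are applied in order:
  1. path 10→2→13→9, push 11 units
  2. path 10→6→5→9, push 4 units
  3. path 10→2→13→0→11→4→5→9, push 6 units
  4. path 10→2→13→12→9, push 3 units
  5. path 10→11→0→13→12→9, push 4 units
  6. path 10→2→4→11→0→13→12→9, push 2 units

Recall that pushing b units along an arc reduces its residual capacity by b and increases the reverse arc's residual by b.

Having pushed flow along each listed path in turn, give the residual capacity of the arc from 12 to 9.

Residual capacity of (12,9): 20

after path 1 (10→2→13→9, push 11): res(12,9)=29
after path 2 (10→6→5→9, push 4): res(12,9)=29
after path 3 (10→2→13→0→11→4→5→9, push 6): res(12,9)=29
after path 4 (10→2→13→12→9, push 3): res(12,9)=26
after path 5 (10→11→0→13→12→9, push 4): res(12,9)=22
after path 6 (10→2→4→11→0→13→12→9, push 2): res(12,9)=20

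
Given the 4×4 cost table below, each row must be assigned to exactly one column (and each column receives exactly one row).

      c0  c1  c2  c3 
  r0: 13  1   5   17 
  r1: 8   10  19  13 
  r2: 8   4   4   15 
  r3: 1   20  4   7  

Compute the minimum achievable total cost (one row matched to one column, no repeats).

Minimum assignment cost: 19

optimal assignment: row0→col1 (cost 1), row1→col3 (cost 13), row2→col2 (cost 4), row3→col0 (cost 1)
total = 1 + 13 + 4 + 1 = 19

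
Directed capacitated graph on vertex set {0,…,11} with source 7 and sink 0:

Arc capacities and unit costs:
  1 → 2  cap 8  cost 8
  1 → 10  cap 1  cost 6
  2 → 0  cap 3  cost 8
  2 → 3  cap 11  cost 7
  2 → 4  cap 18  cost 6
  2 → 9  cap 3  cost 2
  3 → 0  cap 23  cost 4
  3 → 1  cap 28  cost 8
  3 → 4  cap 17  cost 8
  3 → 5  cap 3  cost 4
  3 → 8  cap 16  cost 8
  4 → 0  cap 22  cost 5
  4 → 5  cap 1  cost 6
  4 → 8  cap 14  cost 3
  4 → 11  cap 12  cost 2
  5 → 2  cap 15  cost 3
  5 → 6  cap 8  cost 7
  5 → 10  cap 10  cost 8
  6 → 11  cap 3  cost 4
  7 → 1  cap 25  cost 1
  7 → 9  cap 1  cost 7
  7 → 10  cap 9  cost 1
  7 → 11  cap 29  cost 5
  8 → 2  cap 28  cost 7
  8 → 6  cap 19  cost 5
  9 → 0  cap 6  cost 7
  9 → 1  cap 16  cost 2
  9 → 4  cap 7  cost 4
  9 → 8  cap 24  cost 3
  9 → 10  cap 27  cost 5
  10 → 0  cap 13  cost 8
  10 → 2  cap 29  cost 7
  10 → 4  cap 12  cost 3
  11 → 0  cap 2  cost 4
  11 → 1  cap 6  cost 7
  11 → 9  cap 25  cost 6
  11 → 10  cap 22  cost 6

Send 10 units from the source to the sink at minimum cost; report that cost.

Minimum cost for 10 units: 90

shortest-cost path #1: 7→10→0 push 9 @ unit cost 9 (adds 81)
shortest-cost path #2: 7→11→0 push 1 @ unit cost 9 (adds 9)
total cost = 90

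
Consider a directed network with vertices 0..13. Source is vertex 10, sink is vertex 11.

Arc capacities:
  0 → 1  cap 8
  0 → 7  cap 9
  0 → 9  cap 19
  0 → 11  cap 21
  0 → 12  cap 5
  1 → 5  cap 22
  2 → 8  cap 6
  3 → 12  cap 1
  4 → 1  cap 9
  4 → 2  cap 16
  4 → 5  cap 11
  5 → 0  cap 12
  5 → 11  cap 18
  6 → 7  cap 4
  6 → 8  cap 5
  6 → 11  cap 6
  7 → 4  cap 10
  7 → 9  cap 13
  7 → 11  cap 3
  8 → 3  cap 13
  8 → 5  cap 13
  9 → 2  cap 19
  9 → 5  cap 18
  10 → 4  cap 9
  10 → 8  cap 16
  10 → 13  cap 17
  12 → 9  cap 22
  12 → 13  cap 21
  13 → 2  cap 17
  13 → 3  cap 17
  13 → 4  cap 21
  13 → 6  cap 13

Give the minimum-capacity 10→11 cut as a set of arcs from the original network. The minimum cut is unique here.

augment #1: 10→4→5→11 push 9
augment #2: 10→8→5→11 push 9
augment #3: 10→13→6→11 push 6
augment #4: 10→8→5→0→11 push 4
augment #5: 10→13→6→7→11 push 3
augment #6: 10→13→4→5→0→11 push 2
augment #7: 10→13→4→1→5→0→11 push 6
max flow = 39; residual-reachable set from 10 gives S-side
cut edges (S→T): {(5,0), (5,11), (6,11), (7,11)} total cap 39

Min-cut arcs: {(5,0), (5,11), (6,11), (7,11)} (total capacity 39)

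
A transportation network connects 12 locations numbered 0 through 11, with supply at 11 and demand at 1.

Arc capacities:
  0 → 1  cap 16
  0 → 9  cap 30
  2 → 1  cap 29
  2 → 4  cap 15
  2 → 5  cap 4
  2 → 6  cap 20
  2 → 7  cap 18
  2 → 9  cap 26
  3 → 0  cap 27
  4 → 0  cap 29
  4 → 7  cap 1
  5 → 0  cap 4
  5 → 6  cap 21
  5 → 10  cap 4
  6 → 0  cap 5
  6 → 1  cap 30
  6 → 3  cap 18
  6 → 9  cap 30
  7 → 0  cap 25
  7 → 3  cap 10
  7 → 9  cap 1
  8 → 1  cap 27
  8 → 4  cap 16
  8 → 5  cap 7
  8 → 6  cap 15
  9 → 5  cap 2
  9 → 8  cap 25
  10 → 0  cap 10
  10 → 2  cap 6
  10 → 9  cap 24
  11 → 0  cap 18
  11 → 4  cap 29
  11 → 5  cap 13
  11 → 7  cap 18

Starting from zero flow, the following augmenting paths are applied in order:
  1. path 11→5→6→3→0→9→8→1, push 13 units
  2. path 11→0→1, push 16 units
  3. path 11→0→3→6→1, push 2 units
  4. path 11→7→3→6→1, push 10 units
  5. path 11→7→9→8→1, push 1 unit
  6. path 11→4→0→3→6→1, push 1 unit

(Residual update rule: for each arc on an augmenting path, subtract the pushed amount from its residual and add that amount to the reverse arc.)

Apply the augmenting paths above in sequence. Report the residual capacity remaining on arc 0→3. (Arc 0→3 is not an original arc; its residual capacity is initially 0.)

Residual capacity of (0,3): 10

after path 1 (11→5→6→3→0→9→8→1, push 13): res(0,3)=13
after path 2 (11→0→1, push 16): res(0,3)=13
after path 3 (11→0→3→6→1, push 2): res(0,3)=11
after path 4 (11→7→3→6→1, push 10): res(0,3)=11
after path 5 (11→7→9→8→1, push 1): res(0,3)=11
after path 6 (11→4→0→3→6→1, push 1): res(0,3)=10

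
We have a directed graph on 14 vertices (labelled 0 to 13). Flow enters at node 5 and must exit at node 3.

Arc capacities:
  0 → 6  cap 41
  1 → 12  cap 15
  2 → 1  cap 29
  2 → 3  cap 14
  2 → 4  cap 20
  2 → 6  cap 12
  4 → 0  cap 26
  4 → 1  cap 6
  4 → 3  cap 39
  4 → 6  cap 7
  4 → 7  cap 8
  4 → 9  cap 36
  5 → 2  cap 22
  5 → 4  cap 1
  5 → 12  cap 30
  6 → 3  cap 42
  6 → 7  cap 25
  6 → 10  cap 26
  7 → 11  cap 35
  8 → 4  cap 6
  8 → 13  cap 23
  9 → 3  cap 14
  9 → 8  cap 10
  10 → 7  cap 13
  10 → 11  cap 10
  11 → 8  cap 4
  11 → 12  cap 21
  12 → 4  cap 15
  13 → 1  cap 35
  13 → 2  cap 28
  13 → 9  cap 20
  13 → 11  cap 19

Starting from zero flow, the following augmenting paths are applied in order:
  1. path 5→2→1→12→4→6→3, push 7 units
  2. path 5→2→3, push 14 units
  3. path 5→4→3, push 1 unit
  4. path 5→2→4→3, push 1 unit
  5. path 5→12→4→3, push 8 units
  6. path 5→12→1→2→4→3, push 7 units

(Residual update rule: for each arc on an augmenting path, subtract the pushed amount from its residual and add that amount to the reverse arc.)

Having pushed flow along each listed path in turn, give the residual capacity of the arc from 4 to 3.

after path 1 (5→2→1→12→4→6→3, push 7): res(4,3)=39
after path 2 (5→2→3, push 14): res(4,3)=39
after path 3 (5→4→3, push 1): res(4,3)=38
after path 4 (5→2→4→3, push 1): res(4,3)=37
after path 5 (5→12→4→3, push 8): res(4,3)=29
after path 6 (5→12→1→2→4→3, push 7): res(4,3)=22

Residual capacity of (4,3): 22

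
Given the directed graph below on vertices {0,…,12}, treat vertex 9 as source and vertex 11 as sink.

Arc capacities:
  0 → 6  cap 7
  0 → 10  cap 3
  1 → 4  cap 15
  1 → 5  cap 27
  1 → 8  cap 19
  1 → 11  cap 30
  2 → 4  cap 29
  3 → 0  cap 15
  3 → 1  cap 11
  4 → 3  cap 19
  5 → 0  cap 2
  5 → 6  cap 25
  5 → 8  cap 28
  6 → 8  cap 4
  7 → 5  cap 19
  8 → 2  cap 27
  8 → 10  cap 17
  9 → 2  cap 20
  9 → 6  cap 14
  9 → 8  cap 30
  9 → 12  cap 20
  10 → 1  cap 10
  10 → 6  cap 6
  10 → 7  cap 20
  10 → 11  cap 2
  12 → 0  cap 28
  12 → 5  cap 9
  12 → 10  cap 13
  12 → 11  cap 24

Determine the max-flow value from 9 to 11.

Maximum flow value: 43

augment #1: 9→12→11 bottleneck 20, total now 20
augment #2: 9→8→10→11 bottleneck 2, total now 22
augment #3: 9→8→10→1→11 bottleneck 10, total now 32
augment #4: 9→2→4→3→1→11 bottleneck 11, total now 43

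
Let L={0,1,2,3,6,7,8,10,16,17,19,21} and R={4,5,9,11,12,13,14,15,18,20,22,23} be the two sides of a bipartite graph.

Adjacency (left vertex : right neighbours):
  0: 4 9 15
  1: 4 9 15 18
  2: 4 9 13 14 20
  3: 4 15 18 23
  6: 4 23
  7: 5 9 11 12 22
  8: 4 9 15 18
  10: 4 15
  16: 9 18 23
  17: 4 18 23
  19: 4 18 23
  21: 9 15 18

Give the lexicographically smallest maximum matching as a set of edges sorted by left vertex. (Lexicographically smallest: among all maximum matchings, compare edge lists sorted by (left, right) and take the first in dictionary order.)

Lex-smallest maximum matching: {(0,4), (1,9), (2,13), (3,15), (6,23), (7,5), (8,18)}

|M| = 7 (so the lex-smallest maximum matching has 7 edges)
process left vertices in ascending order; for each, take the smallest-labelled available neighbour that still permits 7 edges overall, or leave it unmatched if none does
lex-smallest matching: {0-4, 1-9, 2-13, 3-15, 6-23, 7-5, 8-18}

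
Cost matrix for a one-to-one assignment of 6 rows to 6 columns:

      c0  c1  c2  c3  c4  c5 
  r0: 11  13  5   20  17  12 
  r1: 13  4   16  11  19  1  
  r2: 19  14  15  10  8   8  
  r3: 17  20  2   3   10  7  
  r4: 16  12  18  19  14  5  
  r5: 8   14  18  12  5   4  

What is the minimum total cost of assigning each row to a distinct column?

optimal assignment: row0→col2 (cost 5), row1→col1 (cost 4), row2→col4 (cost 8), row3→col3 (cost 3), row4→col5 (cost 5), row5→col0 (cost 8)
total = 5 + 4 + 8 + 3 + 5 + 8 = 33

Minimum assignment cost: 33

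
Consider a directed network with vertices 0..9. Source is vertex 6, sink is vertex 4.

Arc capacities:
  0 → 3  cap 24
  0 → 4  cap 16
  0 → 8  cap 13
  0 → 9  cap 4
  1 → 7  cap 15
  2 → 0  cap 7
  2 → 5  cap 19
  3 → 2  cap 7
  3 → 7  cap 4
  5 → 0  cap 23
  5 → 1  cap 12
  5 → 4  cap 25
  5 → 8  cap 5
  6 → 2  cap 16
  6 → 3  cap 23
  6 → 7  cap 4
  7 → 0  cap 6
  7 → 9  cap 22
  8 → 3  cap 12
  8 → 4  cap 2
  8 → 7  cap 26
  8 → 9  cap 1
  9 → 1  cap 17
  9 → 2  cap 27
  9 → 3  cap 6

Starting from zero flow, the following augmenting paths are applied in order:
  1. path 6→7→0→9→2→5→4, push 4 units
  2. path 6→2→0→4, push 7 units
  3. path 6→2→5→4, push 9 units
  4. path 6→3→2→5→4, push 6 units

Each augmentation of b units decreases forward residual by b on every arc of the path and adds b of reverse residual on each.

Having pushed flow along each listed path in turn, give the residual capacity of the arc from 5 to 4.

Residual capacity of (5,4): 6

after path 1 (6→7→0→9→2→5→4, push 4): res(5,4)=21
after path 2 (6→2→0→4, push 7): res(5,4)=21
after path 3 (6→2→5→4, push 9): res(5,4)=12
after path 4 (6→3→2→5→4, push 6): res(5,4)=6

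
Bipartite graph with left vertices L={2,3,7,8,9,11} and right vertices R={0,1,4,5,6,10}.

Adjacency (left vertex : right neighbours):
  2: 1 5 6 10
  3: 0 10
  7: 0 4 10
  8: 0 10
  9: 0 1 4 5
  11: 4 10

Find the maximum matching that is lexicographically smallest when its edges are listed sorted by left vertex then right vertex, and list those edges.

|M| = 5 (so the lex-smallest maximum matching has 5 edges)
process left vertices in ascending order; for each, take the smallest-labelled available neighbour that still permits 5 edges overall, or leave it unmatched if none does
lex-smallest matching: {2-1, 3-0, 7-4, 8-10, 9-5}

Lex-smallest maximum matching: {(2,1), (3,0), (7,4), (8,10), (9,5)}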